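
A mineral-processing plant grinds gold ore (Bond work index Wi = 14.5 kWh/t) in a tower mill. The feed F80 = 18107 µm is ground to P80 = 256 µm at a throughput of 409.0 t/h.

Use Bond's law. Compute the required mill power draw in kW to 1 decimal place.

P = 3265.8 kW

W_Bond = 10·Wi·(1/√P₈₀ − 1/√F₈₀)
W = 10·14.5·(1/√256 − 1/√18107) = 10·14.5·(0.055068) = 7.9849 kWh/t
Mill draw = 7.9849 × 409.0 = 3265.8 kW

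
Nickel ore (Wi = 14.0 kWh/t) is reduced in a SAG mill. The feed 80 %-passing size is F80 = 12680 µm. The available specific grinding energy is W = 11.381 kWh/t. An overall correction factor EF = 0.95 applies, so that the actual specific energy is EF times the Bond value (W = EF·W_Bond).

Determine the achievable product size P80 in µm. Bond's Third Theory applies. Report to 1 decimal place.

P80 = 112.1 µm

W = 10 Wi / √P80 − 10 Wi / √F80
W_Bond = W / EF = 11.381 / 0.95 = 11.9800 kWh/t
P80^-0.5 = F80^-0.5 + W_Bond/(10 Wi)
  = 11.9800/(10·14.0) + 1/√12680 = 0.085571 + 0.008881 = 0.094452
P80 = (1/0.094452)² = 10.5874² = 112.09 µm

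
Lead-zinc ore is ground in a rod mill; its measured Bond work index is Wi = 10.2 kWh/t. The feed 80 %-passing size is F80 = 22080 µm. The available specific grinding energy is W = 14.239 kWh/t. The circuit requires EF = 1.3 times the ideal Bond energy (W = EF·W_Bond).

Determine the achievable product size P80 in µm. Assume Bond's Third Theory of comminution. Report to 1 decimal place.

P80 = 76.8 µm

Bond:  W = 10 Wi (1/√P − 1/√F)
W_Bond = W / EF = 14.239 / 1.3 = 10.9531 kWh/t
P80^-0.5 = F80^-0.5 + W_Bond/(10 Wi)
  = 10.9531/(10·10.2) + 1/√22080 = 0.107383 + 0.006730 = 0.114113
P80 = (1/0.114113)² = 8.7633² = 76.79 µm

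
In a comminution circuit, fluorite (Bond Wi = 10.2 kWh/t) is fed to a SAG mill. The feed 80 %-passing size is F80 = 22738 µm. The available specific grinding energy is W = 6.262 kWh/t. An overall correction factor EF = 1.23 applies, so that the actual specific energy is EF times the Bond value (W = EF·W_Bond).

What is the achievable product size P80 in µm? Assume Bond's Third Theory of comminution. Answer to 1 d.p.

W = 10 Wi (1/√P80 − 1/√F80)  [Bond]
W_Bond = W / EF = 6.262 / 1.23 = 5.0911 kWh/t
⇒ 1/√P80 = W_Bond/(10·Wi) + 1/√F80
  = 5.0911/(10·10.2) + 1/√22738 = 0.049912 + 0.006632 = 0.056544
P80 = (1/0.056544)² = 17.6853² = 312.77 µm

P80 = 312.8 µm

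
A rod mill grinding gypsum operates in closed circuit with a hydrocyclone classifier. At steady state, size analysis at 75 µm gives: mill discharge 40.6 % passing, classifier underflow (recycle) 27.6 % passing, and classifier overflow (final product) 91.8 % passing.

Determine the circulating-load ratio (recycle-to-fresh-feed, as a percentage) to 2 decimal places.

Two-product formula at 75 µm:
d + r·d = r·u + o → r(d−u) = o−d
r = (91.8 − 40.6)/(40.6 − 27.6) = 51.2/13.0 = 3.9385
CL = 100·r = 393.85 %

CL = 393.85 %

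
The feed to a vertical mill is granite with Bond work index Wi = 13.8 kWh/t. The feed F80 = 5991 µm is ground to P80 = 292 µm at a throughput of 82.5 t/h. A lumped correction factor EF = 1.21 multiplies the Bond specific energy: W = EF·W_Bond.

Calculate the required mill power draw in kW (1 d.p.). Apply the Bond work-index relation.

P = 628.2 kW

W = 10·Wi·(P80^(-½) − F80^(-½))
W = 10·13.8·(1/√292 − 1/√5991) = 10·13.8·(0.045601) = 6.2929 kWh/t
Apply correction: 6.2929 × 1.21 = 7.6144 kWh/t
P_mill = W·ṁ = 7.6144·82.5 = 628.2 kW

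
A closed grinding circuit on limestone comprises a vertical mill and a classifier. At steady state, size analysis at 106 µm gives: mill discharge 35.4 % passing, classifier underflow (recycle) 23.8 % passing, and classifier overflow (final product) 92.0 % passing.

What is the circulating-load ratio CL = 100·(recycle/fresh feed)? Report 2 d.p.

CL = 487.93 %

Classifier node, passing 106 µm:
(1+r)d = ru + o → r = (o−d)/(d−u)
r = (92.0 − 35.4)/(35.4 − 23.8) = 56.6/11.6 = 4.8793
CL = 100·r = 487.93 %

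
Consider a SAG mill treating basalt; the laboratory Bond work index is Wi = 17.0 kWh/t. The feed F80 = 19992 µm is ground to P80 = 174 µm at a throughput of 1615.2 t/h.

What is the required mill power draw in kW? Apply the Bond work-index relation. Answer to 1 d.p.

W_Bond = 10·Wi·(1/√P₈₀ − 1/√F₈₀)
W = 10·17.0·(1/√174 − 1/√19992) = 10·17.0·(0.068737) = 11.6853 kWh/t
Power = W × throughput = 11.6853 kWh/t × 1615.2 t/h = 18874.2 kW

P = 18874.2 kW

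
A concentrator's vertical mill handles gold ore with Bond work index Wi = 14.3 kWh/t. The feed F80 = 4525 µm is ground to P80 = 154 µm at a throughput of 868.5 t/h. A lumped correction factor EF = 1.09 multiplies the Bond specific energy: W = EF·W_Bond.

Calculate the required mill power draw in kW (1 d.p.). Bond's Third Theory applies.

P = 8896.2 kW

W = 10 Wi (1/√P80 − 1/√F80)  [Bond]
W = 10·14.3·(1/√154 − 1/√4525) = 10·14.3·(0.065716) = 9.3974 kWh/t
With EF = 1.09: W = 9.3974·1.09 = 10.2432 kWh/t
P_mill = W·ṁ = 10.2432·868.5 = 8896.2 kW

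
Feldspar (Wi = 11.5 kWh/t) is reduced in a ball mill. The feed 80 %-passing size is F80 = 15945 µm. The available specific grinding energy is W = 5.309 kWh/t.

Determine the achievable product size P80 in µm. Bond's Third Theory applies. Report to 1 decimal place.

P80 = 341.9 µm

W_Bond = 10·Wi·(1/√P₈₀ − 1/√F₈₀)
P80^-0.5 = F80^-0.5 + W/(10 Wi)
  = 5.3090/(10·11.5) + 1/√15945 = 0.046165 + 0.007919 = 0.054085
P80 = (1/0.054085)² = 18.4896² = 341.86 µm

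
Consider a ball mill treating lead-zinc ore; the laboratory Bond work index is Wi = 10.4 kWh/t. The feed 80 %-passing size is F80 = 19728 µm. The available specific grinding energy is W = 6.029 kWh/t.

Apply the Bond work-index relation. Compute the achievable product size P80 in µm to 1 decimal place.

P80 = 236.0 µm

W = 10·Wi·[P80^(−½) − F80^(−½)]
P80^-0.5 = F80^-0.5 + W/(10 Wi)
  = 6.0290/(10·10.4) + 1/√19728 = 0.057971 + 0.007120 = 0.065091
P80 = (1/0.065091)² = 15.3632² = 236.03 µm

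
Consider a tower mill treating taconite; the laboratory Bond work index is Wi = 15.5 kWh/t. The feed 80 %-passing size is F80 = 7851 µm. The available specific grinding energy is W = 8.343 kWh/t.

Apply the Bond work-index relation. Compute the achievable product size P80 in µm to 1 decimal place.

P80 = 235.9 µm

Bond:  W = 10 Wi (1/√P − 1/√F)
⇒ 1/√P80 = W/(10 Wi) + 1/√F80
  = 8.3430/(10·15.5) + 1/√7851 = 0.053826 + 0.011286 = 0.065112
P80 = (1/0.065112)² = 15.3582² = 235.87 µm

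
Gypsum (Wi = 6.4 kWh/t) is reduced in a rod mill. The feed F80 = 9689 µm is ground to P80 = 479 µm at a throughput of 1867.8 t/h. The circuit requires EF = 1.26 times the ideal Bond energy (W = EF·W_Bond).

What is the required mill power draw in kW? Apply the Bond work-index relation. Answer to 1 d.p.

P = 5351.8 kW

W = 10 Wi / √P80 − 10 Wi / √F80
W = 10·6.4·(1/√479 − 1/√9689) = 10·6.4·(0.035532) = 2.2740 kWh/t
Apply correction: 2.2740 × 1.26 = 2.8653 kWh/t
Mill draw = 2.8653 × 1867.8 = 5351.8 kW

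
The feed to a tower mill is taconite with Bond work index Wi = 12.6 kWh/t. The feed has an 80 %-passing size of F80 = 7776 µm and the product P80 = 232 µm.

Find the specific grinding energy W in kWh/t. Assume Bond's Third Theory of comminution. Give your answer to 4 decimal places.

W = 6.8434 kWh/t

W = 10 Wi (1/√P80 − 1/√F80)  [Bond]
1/√232 = 0.065653;  1/√7776 = 0.011340
W = 10·12.6·(0.065653 − 0.011340) = 6.8434 kWh/t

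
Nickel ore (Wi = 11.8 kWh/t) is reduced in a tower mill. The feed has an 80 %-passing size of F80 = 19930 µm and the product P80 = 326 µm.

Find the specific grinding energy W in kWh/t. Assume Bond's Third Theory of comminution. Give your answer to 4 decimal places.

W = 5.6996 kWh/t

W = 10·Wi·[P80^(−½) − F80^(−½)]
1/√326 = 0.055385;  1/√19930 = 0.007083
W = 10·11.8·(0.055385 − 0.007083) = 5.6996 kWh/t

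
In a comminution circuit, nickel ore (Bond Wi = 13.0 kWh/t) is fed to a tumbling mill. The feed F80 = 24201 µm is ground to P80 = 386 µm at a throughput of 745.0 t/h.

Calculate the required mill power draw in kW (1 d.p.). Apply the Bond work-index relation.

P = 4307.0 kW

Bond: W = 10·Wi·(1/√P80 − 1/√F80)
W = 10·13.0·(1/√386 − 1/√24201) = 10·13.0·(0.044471) = 5.7812 kWh/t
Power = W × throughput = 5.7812 kWh/t × 745.0 t/h = 4307.0 kW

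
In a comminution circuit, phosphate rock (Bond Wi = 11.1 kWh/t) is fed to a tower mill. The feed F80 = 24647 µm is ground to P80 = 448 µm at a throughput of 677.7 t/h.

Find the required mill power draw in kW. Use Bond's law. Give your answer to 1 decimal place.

P = 3074.9 kW

Bond:  W = 10 Wi (1/√P − 1/√F)
W = 10·11.1·(1/√448 − 1/√24647) = 10·11.1·(0.040876) = 4.5372 kWh/t
P = W·T = 4.5372·677.7 = 3074.9 kW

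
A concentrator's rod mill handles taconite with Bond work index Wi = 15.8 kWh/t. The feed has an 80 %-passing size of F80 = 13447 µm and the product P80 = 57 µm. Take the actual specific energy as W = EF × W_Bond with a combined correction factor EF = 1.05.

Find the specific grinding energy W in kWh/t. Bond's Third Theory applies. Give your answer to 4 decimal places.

W = 20.5433 kWh/t

Bond:  W = 10 Wi (1/√P − 1/√F)
1/√57 = 0.132453;  1/√13447 = 0.008624
W = 10·15.8·(0.132453 − 0.008624) = 19.5651 kWh/t
Corrected W = EF·W_Bond = 1.05·19.5651 = 20.5433 kWh/t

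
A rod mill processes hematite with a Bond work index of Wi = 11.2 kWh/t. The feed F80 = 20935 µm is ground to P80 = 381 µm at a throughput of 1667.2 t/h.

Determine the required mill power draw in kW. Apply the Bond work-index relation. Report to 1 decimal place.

P = 8275.7 kW

W = 10 Wi (1/√P80 − 1/√F80)  [Bond]
W = 10·11.2·(1/√381 − 1/√20935) = 10·11.2·(0.044320) = 4.9639 kWh/t
Mill draw = 4.9639 × 1667.2 = 8275.7 kW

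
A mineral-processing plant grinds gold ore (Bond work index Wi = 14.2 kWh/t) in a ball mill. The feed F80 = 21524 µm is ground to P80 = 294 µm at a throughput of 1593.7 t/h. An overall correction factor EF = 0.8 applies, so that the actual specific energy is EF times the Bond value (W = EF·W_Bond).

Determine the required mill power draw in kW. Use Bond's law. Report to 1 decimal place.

P = 9324.7 kW

W_Bond = 10·Wi·(1/√P₈₀ − 1/√F₈₀)
W = 10·14.2·(1/√294 − 1/√21524) = 10·14.2·(0.051505) = 7.3137 kWh/t
Apply correction: 7.3137 × 0.8 = 5.8510 kWh/t
Mill draw = 5.8510 × 1593.7 = 9324.7 kW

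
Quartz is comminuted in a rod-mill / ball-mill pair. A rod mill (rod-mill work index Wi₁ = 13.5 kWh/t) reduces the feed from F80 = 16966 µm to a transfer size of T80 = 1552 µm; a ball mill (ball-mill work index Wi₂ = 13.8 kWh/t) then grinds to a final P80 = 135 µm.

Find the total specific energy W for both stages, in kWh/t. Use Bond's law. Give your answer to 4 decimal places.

W = 10.7646 kWh/t

W = 10 Wi / √P80 − 10 Wi / √F80
Stage 1 (16966→1552 µm, Wi₁=13.5): W₁ = 10·13.5·(0.025384 − 0.007677) = 2.3904 kWh/t
Stage 2 (1552→135 µm, Wi₂=13.8): W₂ = 10·13.8·(0.086066 − 0.025384) = 8.3742 kWh/t
W = W₁ + W₂ = 2.3904 + 8.3742 = 10.7646 kWh/t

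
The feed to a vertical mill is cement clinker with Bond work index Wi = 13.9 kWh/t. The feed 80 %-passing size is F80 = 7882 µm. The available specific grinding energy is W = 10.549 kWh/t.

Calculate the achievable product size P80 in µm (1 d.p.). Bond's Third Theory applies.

W = 10 Wi (P80^-0.5 − F80^-0.5)
P80^(−½) = W/(10 Wi) + F80^(−½)
  = 10.5490/(10·13.9) + 1/√7882 = 0.075892 + 0.011264 = 0.087156
P80 = (1/0.087156)² = 11.4737² = 131.65 µm

P80 = 131.6 µm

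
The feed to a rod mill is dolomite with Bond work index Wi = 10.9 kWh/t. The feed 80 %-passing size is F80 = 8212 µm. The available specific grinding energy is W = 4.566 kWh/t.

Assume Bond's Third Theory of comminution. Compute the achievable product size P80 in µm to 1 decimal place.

P80 = 357.0 µm

W = 10·Wi·[P80^(−½) − F80^(−½)]
P80^(−½) = W/(10 Wi) + F80^(−½)
  = 4.5660/(10·10.9) + 1/√8212 = 0.041890 + 0.011035 = 0.052925
P80 = (1/0.052925)² = 18.8947² = 357.01 µm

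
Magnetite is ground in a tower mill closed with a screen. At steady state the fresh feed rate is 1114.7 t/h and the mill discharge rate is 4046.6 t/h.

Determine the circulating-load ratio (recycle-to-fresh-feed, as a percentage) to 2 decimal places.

CL = 263.02 %

Mill node: discharge = fresh + recycle.
R = M − F = 4046.6 − 1114.7 = 2931.9 t/h
CL = 100·R/F = 100·2931.9/1114.7 = 263.02 %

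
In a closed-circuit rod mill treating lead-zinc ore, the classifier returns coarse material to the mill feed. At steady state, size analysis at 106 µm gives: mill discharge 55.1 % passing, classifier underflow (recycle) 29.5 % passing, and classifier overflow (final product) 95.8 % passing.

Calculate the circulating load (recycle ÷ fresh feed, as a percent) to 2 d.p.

CL = 158.98 %

Balance %-passing 106 µm (r = R/F):
(1+r)·d = r·u + o ⇒ r = (o−d)/(d−u)
r = (95.8 − 55.1)/(55.1 − 29.5) = 40.7/25.6 = 1.5898
CL = 100·r = 158.98 %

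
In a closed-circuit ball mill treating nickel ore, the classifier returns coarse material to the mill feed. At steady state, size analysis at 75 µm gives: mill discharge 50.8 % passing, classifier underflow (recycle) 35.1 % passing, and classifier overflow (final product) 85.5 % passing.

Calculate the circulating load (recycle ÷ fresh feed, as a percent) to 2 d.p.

CL = 221.02 %

Mass balance on the −75 µm fraction:
(1+r)d = ru + o → r = (o−d)/(d−u)
r = (85.5 − 50.8)/(50.8 − 35.1) = 34.7/15.7 = 2.2102
CL = 100·r = 221.02 %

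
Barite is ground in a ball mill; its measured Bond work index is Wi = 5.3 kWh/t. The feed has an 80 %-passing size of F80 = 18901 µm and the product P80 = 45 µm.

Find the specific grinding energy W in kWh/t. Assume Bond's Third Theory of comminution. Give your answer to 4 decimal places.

Bond:  W = 10 Wi (1/√P − 1/√F)
1/√45 = 0.149071;  1/√18901 = 0.007274
W = 10·5.3·(0.149071 − 0.007274) = 7.5153 kWh/t

W = 7.5153 kWh/t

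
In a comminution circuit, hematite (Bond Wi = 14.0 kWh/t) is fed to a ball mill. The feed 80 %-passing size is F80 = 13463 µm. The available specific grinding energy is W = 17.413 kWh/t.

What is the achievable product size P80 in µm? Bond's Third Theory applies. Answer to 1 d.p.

P80 = 56.5 µm

W = 10 Wi (1/√P80 − 1/√F80)  [Bond]
1/√P80 = 1/√F80 + W/(10·Wi)
  = 17.4130/(10·14.0) + 1/√13463 = 0.124379 + 0.008618 = 0.132997
P80 = (1/0.132997)² = 7.5190² = 56.53 µm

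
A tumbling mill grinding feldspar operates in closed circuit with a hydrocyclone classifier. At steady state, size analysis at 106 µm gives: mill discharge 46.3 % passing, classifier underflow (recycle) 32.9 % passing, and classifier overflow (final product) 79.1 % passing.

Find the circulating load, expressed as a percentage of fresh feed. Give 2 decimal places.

CL = 244.78 %

Mass balance on the −106 µm fraction:
(1+r)·d = r·u + o ⇒ r = (o−d)/(d−u)
r = (79.1 − 46.3)/(46.3 − 32.9) = 32.8/13.4 = 2.4478
CL = 100·r = 244.78 %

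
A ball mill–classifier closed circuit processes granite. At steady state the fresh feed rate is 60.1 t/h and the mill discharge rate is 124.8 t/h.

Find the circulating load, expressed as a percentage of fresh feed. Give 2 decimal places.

CL = 107.65 %

Mill node: discharge = fresh + recycle.
R = M − F = 124.8 − 60.1 = 64.7 t/h
CL = 100·R/F = 100·64.7/60.1 = 107.65 %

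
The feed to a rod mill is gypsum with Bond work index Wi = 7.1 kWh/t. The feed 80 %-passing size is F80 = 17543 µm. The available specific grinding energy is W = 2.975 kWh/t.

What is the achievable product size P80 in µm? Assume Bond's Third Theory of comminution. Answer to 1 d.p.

W_Bond = 10·Wi·(1/√P₈₀ − 1/√F₈₀)
P80^-0.5 = F80^-0.5 + W/(10 Wi)
  = 2.9750/(10·7.1) + 1/√17543 = 0.041901 + 0.007550 = 0.049451
P80 = (1/0.049451)² = 20.2219² = 408.92 µm

P80 = 408.9 µm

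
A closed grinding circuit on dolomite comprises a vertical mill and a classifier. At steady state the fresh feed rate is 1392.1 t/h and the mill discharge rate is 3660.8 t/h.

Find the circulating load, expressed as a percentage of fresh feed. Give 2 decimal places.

Mill node: discharge = fresh + recycle.
R = M − F = 3660.8 − 1392.1 = 2268.7 t/h
CL = 100·R/F = 100·2268.7/1392.1 = 162.97 %

CL = 162.97 %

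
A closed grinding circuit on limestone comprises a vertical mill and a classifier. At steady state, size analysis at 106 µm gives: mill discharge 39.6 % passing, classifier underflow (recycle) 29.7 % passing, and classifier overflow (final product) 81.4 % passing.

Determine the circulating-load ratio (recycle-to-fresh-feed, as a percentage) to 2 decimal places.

CL = 422.22 %

Two-product formula at 106 µm:
Fd + Rd = Ru + Fo ⇒ R/F = (o−d)/(d−u)
r = (81.4 − 39.6)/(39.6 − 29.7) = 41.8/9.9 = 4.2222
CL = 100·r = 422.22 %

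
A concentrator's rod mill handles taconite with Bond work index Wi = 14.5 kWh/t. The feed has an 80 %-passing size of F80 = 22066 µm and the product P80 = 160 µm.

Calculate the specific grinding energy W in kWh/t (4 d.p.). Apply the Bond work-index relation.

W = 10.4871 kWh/t

W = 10·Wi·(P80^(-½) − F80^(-½))
1/√160 = 0.079057;  1/√22066 = 0.006732
W = 10·14.5·(0.079057 − 0.006732) = 10.4871 kWh/t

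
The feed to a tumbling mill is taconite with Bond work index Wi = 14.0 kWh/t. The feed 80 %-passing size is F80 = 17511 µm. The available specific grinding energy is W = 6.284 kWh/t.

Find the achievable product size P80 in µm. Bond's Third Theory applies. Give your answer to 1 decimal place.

W_Bond = 10·Wi·(1/√P₈₀ − 1/√F₈₀)
P80^(−½) = W/(10 Wi) + F80^(−½)
  = 6.2840/(10·14.0) + 1/√17511 = 0.044886 + 0.007557 = 0.052443
P80 = (1/0.052443)² = 19.0685² = 363.61 µm

P80 = 363.6 µm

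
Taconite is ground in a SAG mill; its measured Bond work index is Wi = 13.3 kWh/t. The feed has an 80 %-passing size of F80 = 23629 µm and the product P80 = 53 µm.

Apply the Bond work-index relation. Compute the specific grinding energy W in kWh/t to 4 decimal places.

W = 10 Wi / √P80 − 10 Wi / √F80
1/√53 = 0.137361;  1/√23629 = 0.006505
W = 10·13.3·(0.137361 − 0.006505) = 17.4037 kWh/t

W = 17.4037 kWh/t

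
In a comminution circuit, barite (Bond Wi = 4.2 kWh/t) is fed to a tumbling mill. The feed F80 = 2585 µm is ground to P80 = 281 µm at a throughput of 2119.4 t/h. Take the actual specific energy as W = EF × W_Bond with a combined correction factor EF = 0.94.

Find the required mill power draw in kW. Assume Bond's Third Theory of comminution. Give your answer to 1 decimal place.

W_Bond = 10·Wi·(1/√P₈₀ − 1/√F₈₀)
W = 10·4.2·(1/√281 − 1/√2585) = 10·4.2·(0.039987) = 1.6794 kWh/t
Apply correction: 1.6794 × 0.94 = 1.5787 kWh/t
P_mill = W·ṁ = 1.5787·2119.4 = 3345.8 kW

P = 3345.8 kW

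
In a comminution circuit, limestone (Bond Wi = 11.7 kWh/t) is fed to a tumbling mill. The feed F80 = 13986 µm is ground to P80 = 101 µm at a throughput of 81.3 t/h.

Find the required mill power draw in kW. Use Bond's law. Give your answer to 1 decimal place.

W = 10 Wi (1/√P80 − 1/√F80)  [Bond]
W = 10·11.7·(1/√101 − 1/√13986) = 10·11.7·(0.091048) = 10.6526 kWh/t
Mill draw = 10.6526 × 81.3 = 866.1 kW

P = 866.1 kW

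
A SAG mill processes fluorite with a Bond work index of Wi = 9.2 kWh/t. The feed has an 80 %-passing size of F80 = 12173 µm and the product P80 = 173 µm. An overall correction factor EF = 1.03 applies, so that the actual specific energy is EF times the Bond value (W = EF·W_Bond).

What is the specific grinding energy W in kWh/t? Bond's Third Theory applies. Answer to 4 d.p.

W_Bond = 10·Wi·(1/√P₈₀ − 1/√F₈₀)
1/√173 = 0.076029;  1/√12173 = 0.009064
W = 10·9.2·(0.076029 − 0.009064) = 6.1608 kWh/t
Corrected W = EF·W_Bond = 1.03·6.1608 = 6.3456 kWh/t

W = 6.3456 kWh/t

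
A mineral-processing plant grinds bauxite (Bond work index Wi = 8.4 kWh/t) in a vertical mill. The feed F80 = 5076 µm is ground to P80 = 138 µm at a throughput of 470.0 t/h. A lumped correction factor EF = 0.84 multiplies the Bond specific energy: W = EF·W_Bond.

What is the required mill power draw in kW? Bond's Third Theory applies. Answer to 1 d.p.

P = 2357.6 kW

Bond: W = 10·Wi·(1/√P80 − 1/√F80)
W = 10·8.4·(1/√138 − 1/√5076) = 10·8.4·(0.071090) = 5.9715 kWh/t
With EF = 0.84: W = 5.9715·0.84 = 5.0161 kWh/t
P = W·T = 5.0161·470.0 = 2357.6 kW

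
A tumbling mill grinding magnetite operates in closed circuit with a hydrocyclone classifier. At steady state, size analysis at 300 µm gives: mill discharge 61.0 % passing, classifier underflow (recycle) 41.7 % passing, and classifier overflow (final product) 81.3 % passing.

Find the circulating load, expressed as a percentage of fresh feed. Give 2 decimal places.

CL = 105.18 %

Classifier node, passing 300 µm:
(1+r)d = ru + o → r = (o−d)/(d−u)
r = (81.3 − 61.0)/(61.0 − 41.7) = 20.3/19.3 = 1.0518
CL = 100·r = 105.18 %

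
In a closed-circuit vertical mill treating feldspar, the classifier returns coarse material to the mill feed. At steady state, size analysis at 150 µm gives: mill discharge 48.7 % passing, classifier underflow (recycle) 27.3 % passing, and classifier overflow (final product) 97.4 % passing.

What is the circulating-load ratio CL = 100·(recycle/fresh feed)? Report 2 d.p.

Let r = R/F. Size balance at 150 µm:
(1+r)·d = r·u + o ⇒ r = (o−d)/(d−u)
r = (97.4 − 48.7)/(48.7 − 27.3) = 48.7/21.4 = 2.2757
CL = 100·r = 227.57 %

CL = 227.57 %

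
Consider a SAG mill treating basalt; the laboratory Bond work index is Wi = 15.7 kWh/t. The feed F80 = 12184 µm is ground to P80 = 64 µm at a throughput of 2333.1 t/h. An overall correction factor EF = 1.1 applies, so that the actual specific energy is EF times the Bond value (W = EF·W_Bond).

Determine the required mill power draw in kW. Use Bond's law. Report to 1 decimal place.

P = 46715.5 kW

Bond: W = 10·Wi·(1/√P80 − 1/√F80)
W = 10·15.7·(1/√64 − 1/√12184) = 10·15.7·(0.115940) = 18.2027 kWh/t
W_actual = 1.1 × 18.2027 = 20.0229 kWh/t
Power = W × throughput = 20.0229 kWh/t × 2333.1 t/h = 46715.5 kW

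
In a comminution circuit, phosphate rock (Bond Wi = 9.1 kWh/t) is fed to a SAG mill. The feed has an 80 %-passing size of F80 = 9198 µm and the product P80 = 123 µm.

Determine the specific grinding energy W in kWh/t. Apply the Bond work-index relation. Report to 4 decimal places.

W = 10·Wi·[P80^(−½) − F80^(−½)]
1/√123 = 0.090167;  1/√9198 = 0.010427
W = 10·9.1·(0.090167 − 0.010427) = 7.2563 kWh/t

W = 7.2563 kWh/t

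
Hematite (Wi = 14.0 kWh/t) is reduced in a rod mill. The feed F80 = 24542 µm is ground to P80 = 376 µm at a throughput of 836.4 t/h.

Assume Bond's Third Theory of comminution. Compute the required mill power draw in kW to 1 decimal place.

P = 5291.3 kW

W = 10 Wi / √P80 − 10 Wi / √F80
W = 10·14.0·(1/√376 − 1/√24542) = 10·14.0·(0.045188) = 6.3263 kWh/t
Power = W × throughput = 6.3263 kWh/t × 836.4 t/h = 5291.3 kW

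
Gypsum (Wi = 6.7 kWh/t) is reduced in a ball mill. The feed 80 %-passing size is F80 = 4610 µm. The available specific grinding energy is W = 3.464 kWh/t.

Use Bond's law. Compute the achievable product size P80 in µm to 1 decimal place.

W_Bond = 10·Wi·(1/√P₈₀ − 1/√F₈₀)
P80^-0.5 = F80^-0.5 + W/(10 Wi)
  = 3.4640/(10·6.7) + 1/√4610 = 0.051701 + 0.014728 = 0.066430
P80 = (1/0.066430)² = 15.0535² = 226.61 µm

P80 = 226.6 µm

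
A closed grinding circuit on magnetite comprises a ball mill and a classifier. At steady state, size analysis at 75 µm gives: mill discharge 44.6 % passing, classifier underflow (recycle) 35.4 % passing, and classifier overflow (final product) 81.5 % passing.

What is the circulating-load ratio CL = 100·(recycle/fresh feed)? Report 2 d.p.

CL = 401.09 %

Classifier node, passing 75 µm:
(1+r)d = ru + o → r = (o−d)/(d−u)
r = (81.5 − 44.6)/(44.6 − 35.4) = 36.9/9.2 = 4.0109
CL = 100·r = 401.09 %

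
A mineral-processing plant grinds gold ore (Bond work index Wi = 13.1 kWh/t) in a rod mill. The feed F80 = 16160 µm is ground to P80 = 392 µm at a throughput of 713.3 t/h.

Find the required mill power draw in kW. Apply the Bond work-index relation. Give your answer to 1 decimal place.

P = 3984.5 kW

W_Bond = 10·Wi·(1/√P₈₀ − 1/√F₈₀)
W = 10·13.1·(1/√392 − 1/√16160) = 10·13.1·(0.042641) = 5.5860 kWh/t
P = W·T = 5.5860·713.3 = 3984.5 kW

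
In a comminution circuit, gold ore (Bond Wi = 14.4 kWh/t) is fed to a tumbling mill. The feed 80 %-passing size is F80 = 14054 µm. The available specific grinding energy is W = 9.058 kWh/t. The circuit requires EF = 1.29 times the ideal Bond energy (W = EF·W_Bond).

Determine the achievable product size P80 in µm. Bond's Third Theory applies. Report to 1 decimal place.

P80 = 305.7 µm

W_Bond = 10·Wi·(1/√P₈₀ − 1/√F₈₀)
W_Bond = W / EF = 9.058 / 1.29 = 7.0217 kWh/t
P80^-0.5 = F80^-0.5 + W_Bond/(10 Wi)
  = 7.0217/(10·14.4) + 1/√14054 = 0.048762 + 0.008435 = 0.057197
P80 = (1/0.057197)² = 17.4834² = 305.67 µm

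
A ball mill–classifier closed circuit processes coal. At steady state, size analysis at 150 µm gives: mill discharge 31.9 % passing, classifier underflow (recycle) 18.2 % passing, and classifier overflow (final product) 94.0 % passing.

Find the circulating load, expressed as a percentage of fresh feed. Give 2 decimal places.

Let r = R/F. Size balance at 150 µm:
d + r·d = r·u + o → r(d−u) = o−d
r = (94.0 − 31.9)/(31.9 − 18.2) = 62.1/13.7 = 4.5328
CL = 100·r = 453.28 %

CL = 453.28 %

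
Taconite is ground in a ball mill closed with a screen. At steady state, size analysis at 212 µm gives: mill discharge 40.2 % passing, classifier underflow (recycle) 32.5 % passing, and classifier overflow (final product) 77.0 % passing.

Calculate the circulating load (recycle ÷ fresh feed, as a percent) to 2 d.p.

Classifier node, passing 212 µm:
(1+r)d = ru + o → r = (o−d)/(d−u)
r = (77.0 − 40.2)/(40.2 − 32.5) = 36.8/7.7 = 4.7792
CL = 100·r = 477.92 %

CL = 477.92 %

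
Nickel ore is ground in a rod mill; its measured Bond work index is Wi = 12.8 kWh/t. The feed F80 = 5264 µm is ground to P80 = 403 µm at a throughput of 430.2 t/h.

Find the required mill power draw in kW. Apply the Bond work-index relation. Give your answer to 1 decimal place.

W = 10·Wi·(P80^(-½) − F80^(-½))
W = 10·12.8·(1/√403 − 1/√5264) = 10·12.8·(0.036031) = 4.6119 kWh/t
P = W·T = 4.6119·430.2 = 1984.0 kW

P = 1984.0 kW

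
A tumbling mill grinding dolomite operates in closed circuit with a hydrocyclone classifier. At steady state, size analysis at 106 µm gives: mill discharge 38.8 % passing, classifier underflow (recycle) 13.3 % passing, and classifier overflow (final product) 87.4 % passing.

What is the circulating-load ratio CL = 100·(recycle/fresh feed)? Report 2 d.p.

CL = 190.59 %

Classifier node, passing 106 µm:
r = (o − d)/(d − u)
r = (87.4 − 38.8)/(38.8 − 13.3) = 48.6/25.5 = 1.9059
CL = 100·r = 190.59 %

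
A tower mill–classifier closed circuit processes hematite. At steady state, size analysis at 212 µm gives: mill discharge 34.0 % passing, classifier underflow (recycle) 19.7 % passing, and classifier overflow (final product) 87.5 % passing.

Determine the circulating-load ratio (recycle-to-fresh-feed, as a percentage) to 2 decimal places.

Mass balance on the −212 µm fraction:
r = (o − d)/(d − u)
r = (87.5 − 34.0)/(34.0 − 19.7) = 53.5/14.3 = 3.7413
CL = 100·r = 374.13 %

CL = 374.13 %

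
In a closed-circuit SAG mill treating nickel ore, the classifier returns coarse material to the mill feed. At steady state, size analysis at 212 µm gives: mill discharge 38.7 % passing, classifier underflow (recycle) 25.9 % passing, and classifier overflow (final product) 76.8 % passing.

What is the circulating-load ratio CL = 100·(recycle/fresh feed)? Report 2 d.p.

Balance %-passing 212 µm (r = R/F):
Fd + Rd = Ru + Fo ⇒ R/F = (o−d)/(d−u)
r = (76.8 − 38.7)/(38.7 − 25.9) = 38.1/12.8 = 2.9766
CL = 100·r = 297.66 %

CL = 297.66 %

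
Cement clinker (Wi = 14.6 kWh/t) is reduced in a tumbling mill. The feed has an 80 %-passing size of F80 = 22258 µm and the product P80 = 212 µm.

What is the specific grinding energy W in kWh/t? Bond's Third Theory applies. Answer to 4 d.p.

W = 9.0487 kWh/t

W_Bond = 10·Wi·(1/√P₈₀ − 1/√F₈₀)
1/√212 = 0.068680;  1/√22258 = 0.006703
W = 10·14.6·(0.068680 − 0.006703) = 9.0487 kWh/t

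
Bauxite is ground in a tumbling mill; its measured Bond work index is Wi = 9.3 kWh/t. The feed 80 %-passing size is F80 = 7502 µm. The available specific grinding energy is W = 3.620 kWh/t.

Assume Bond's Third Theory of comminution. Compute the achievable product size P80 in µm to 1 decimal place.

W = 10·Wi·[P80^(−½) − F80^(−½)]
⇒ 1/√P80 = W/(10 Wi) + 1/√F80
  = 3.6200/(10·9.3) + 1/√7502 = 0.038925 + 0.011545 = 0.050470
P80 = (1/0.050470)² = 19.8137² = 392.58 µm

P80 = 392.6 µm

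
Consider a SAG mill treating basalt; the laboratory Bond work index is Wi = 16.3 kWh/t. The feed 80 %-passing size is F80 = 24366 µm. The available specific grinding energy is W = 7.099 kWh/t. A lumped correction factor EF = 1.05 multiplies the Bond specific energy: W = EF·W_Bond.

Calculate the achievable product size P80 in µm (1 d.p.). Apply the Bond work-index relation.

Bond:  W = 10 Wi (1/√P − 1/√F)
W_Bond = W / EF = 7.099 / 1.05 = 6.7610 kWh/t
P80^-0.5 = F80^-0.5 + W_Bond/(10 Wi)
  = 6.7610/(10·16.3) + 1/√24366 = 0.041478 + 0.006406 = 0.047885
P80 = (1/0.047885)² = 20.8836² = 436.12 µm

P80 = 436.1 µm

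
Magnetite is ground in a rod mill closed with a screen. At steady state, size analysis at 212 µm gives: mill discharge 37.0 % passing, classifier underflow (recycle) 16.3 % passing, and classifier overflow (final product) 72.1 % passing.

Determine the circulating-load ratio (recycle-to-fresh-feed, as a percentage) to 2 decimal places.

CL = 169.57 %

Two-product formula at 212 µm:
d + r·d = r·u + o → r(d−u) = o−d
r = (72.1 − 37.0)/(37.0 − 16.3) = 35.1/20.7 = 1.6957
CL = 100·r = 169.57 %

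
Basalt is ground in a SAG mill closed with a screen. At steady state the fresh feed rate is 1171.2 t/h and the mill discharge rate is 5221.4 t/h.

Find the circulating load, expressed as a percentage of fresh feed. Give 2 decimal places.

Steady state: M = F + R.
R = M − F = 5221.4 − 1171.2 = 4050.2 t/h
CL = 100·R/F = 100·4050.2/1171.2 = 345.82 %

CL = 345.82 %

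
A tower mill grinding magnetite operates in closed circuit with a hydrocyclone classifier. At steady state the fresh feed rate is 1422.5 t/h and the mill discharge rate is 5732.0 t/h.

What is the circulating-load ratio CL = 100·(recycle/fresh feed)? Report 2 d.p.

CL = 302.95 %

Steady state: M = F + R.
R = M − F = 5732.0 − 1422.5 = 4309.5 t/h
CL = 100·R/F = 100·4309.5/1422.5 = 302.95 %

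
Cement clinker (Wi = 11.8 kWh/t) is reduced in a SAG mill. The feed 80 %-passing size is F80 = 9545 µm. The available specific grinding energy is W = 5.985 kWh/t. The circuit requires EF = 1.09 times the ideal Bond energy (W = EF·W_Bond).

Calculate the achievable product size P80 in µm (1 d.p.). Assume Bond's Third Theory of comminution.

P80 = 310.3 µm

W = 10·Wi·[P80^(−½) − F80^(−½)]
W_Bond = W / EF = 5.985 / 1.09 = 5.4908 kWh/t
⇒ 1/√P80 = W_Bond/(10 Wi) + 1/√F80
  = 5.4908/(10·11.8) + 1/√9545 = 0.046532 + 0.010236 = 0.056768
P80 = (1/0.056768)² = 17.6156² = 310.31 µm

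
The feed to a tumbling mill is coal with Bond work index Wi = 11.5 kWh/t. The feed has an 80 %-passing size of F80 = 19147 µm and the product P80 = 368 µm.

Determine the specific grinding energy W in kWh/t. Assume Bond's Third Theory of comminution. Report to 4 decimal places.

Bond: W = 10·Wi·(1/√P80 − 1/√F80)
1/√368 = 0.052129;  1/√19147 = 0.007227
W = 10·11.5·(0.052129 − 0.007227) = 5.1637 kWh/t

W = 5.1637 kWh/t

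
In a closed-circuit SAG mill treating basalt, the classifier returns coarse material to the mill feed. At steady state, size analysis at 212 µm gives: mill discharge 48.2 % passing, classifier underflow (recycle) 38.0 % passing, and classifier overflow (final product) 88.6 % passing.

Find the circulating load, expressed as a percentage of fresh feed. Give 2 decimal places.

CL = 396.08 %

Balance %-passing 212 µm (r = R/F):
d + r·d = r·u + o → r(d−u) = o−d
r = (88.6 − 48.2)/(48.2 − 38.0) = 40.4/10.2 = 3.9608
CL = 100·r = 396.08 %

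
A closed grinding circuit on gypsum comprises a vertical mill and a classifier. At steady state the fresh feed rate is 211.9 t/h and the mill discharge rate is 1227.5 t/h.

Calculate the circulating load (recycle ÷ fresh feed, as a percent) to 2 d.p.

Steady state: M = F + R.
R = M − F = 1227.5 − 211.9 = 1015.6 t/h
CL = 100·R/F = 100·1015.6/211.9 = 479.28 %

CL = 479.28 %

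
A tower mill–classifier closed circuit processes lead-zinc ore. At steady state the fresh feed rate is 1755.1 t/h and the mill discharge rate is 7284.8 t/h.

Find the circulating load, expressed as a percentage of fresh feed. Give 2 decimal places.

CL = 315.06 %

Discharge = new feed + return, hence
R = M − F = 7284.8 − 1755.1 = 5529.7 t/h
CL = 100·R/F = 100·5529.7/1755.1 = 315.06 %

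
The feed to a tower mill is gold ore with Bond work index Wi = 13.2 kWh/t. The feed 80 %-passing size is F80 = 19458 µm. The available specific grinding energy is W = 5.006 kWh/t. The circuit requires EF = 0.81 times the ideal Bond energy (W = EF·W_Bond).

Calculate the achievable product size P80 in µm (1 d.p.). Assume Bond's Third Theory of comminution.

W_Bond = 10·Wi·(1/√P₈₀ − 1/√F₈₀)
W_Bond = W / EF = 5.006 / 0.81 = 6.1802 kWh/t
⇒ 1/√P80 = W_Bond/(10·Wi) + 1/√F80
  = 6.1802/(10·13.2) + 1/√19458 = 0.046820 + 0.007169 = 0.053989
P80 = (1/0.053989)² = 18.5223² = 343.08 µm

P80 = 343.1 µm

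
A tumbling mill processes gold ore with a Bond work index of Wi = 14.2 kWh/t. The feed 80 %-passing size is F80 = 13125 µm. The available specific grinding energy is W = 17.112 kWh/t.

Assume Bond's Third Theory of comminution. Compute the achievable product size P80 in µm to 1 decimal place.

W = 10 Wi (P80^-0.5 − F80^-0.5)
⇒ 1/√P80 = W/(10 Wi) + 1/√F80
  = 17.1120/(10·14.2) + 1/√13125 = 0.120507 + 0.008729 = 0.129236
P80 = (1/0.129236)² = 7.7378² = 59.87 µm

P80 = 59.9 µm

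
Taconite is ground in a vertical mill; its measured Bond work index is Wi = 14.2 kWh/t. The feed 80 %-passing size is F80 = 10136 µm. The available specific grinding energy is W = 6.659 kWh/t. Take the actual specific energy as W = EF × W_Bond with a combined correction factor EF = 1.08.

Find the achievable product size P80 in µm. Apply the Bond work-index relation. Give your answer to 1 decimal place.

P80 = 351.3 µm

W = 10 Wi / √P80 − 10 Wi / √F80
W_Bond = W / EF = 6.659 / 1.08 = 6.1657 kWh/t
⇒ 1/√P80 = W_Bond/(10 Wi) + 1/√F80
  = 6.1657/(10·14.2) + 1/√10136 = 0.043421 + 0.009933 = 0.053353
P80 = (1/0.053353)² = 18.7429² = 351.30 µm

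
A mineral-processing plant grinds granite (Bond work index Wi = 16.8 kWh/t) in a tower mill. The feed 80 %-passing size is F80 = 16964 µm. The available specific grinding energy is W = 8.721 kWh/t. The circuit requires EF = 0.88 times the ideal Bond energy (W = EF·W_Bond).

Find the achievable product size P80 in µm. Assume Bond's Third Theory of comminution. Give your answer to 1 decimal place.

P80 = 225.0 µm

W = 10 Wi (1/√P80 − 1/√F80)  [Bond]
W_Bond = W / EF = 8.721 / 0.88 = 9.9102 kWh/t
⇒ 1/√P80 = W_Bond/(10 Wi) + 1/√F80
  = 9.9102/(10·16.8) + 1/√16964 = 0.058989 + 0.007678 = 0.066667
P80 = (1/0.066667)² = 14.9999² = 225.00 µm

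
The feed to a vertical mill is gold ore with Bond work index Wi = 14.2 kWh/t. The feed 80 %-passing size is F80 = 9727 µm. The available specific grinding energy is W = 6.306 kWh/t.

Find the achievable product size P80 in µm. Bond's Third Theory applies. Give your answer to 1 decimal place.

W = 10 Wi (P80^-0.5 − F80^-0.5)
P80^-0.5 = F80^-0.5 + W/(10 Wi)
  = 6.3060/(10·14.2) + 1/√9727 = 0.044408 + 0.010139 = 0.054548
P80 = (1/0.054548)² = 18.3325² = 336.08 µm

P80 = 336.1 µm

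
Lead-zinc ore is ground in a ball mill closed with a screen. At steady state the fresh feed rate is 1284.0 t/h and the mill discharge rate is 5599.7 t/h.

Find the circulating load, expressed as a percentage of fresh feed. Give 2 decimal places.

CL = 336.11 %

M = F + R at steady state, so:
R = M − F = 5599.7 − 1284.0 = 4315.7 t/h
CL = 100·R/F = 100·4315.7/1284.0 = 336.11 %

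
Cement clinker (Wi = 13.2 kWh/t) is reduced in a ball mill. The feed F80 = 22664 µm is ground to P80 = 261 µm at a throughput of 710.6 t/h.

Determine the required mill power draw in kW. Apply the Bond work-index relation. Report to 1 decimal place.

W = 10 Wi / √P80 − 10 Wi / √F80
W = 10·13.2·(1/√261 − 1/√22664) = 10·13.2·(0.055256) = 7.2938 kWh/t
Power = W × throughput = 7.2938 kWh/t × 710.6 t/h = 5183.0 kW

P = 5183.0 kW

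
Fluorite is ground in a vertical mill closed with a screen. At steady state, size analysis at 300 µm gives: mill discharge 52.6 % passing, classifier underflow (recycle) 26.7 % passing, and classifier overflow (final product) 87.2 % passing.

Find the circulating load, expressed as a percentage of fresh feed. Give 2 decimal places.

Classifier node, passing 300 µm:
Fd + Rd = Ru + Fo ⇒ R/F = (o−d)/(d−u)
r = (87.2 − 52.6)/(52.6 − 26.7) = 34.6/25.9 = 1.3359
CL = 100·r = 133.59 %

CL = 133.59 %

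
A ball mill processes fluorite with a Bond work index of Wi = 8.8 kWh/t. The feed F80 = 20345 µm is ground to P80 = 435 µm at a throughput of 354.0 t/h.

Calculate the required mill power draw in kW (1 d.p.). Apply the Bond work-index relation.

P = 1275.2 kW

W_Bond = 10·Wi·(1/√P₈₀ − 1/√F₈₀)
W = 10·8.8·(1/√435 − 1/√20345) = 10·8.8·(0.040935) = 3.6023 kWh/t
Power = W × throughput = 3.6023 kWh/t × 354.0 t/h = 1275.2 kW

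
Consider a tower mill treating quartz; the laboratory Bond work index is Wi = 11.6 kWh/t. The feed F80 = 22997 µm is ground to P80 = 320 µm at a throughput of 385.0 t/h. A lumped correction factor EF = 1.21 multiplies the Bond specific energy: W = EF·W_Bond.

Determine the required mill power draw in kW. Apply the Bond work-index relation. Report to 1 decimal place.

W_Bond = 10·Wi·(1/√P₈₀ − 1/√F₈₀)
W = 10·11.6·(1/√320 − 1/√22997) = 10·11.6·(0.049307) = 5.7197 kWh/t
With EF = 1.21: W = 5.7197·1.21 = 6.9208 kWh/t
Power = W × throughput = 6.9208 kWh/t × 385.0 t/h = 2664.5 kW

P = 2664.5 kW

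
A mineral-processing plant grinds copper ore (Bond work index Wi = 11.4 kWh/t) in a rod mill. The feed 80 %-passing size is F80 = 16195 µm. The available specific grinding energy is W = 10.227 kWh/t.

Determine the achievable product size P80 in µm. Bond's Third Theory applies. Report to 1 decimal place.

P80 = 105.0 µm

Bond: W = 10·Wi·(1/√P80 − 1/√F80)
⇒ 1/√P80 = W/(10·Wi) + 1/√F80
  = 10.2270/(10·11.4) + 1/√16195 = 0.089711 + 0.007858 = 0.097568
P80 = (1/0.097568)² = 10.2492² = 105.05 µm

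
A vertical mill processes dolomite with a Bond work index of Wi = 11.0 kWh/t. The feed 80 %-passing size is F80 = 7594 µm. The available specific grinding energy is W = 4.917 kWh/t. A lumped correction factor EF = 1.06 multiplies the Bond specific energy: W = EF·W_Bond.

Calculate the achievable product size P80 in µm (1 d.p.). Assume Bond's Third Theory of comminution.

P80 = 347.5 µm

Bond: W = 10·Wi·(1/√P80 − 1/√F80)
W_Bond = W / EF = 4.917 / 1.06 = 4.6387 kWh/t
P80^-0.5 = F80^-0.5 + W_Bond/(10 Wi)
  = 4.6387/(10·11.0) + 1/√7594 = 0.042170 + 0.011475 = 0.053645
P80 = (1/0.053645)² = 18.6410² = 347.49 µm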